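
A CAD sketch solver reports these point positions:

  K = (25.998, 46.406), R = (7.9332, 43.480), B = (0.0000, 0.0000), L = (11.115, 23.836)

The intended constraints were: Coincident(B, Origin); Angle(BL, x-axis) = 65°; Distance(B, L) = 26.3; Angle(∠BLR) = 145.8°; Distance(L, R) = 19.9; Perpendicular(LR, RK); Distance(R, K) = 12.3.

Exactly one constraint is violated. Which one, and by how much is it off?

Distance(R, K) = 12.3 — off by 6.00.

B = (0.00, 0.00) ✓; BL at 65.00° ✓; |BL| = 26.30 ✓; ∠BLR = 145.8° ✓; |LR| = 19.90 ✓; ∠(LR, RK) = 90.00° ✓; |RK| = 18.30 ✗.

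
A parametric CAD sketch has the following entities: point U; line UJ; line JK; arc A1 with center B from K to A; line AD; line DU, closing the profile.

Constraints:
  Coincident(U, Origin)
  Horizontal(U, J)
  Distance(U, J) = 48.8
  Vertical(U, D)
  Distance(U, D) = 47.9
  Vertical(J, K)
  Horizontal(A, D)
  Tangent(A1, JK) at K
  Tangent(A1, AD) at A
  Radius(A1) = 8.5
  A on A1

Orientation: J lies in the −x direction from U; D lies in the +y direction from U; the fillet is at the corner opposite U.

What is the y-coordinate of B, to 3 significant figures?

39.4

U is at the origin; U and J share the same y with |UJ| = 48.8 and J on the −x side, so J = (-48.8, 0.00). UD is vertical with |UD| = 47.9 and D on the +y side, so D = (0.00, 47.9). The virtual corner opposite U is at (-48.8, 47.9). A1 meets JK tangentially, so BK is at right angles to JK and the tangent condition forces BA to be normal to AD, with radius 8.5, so the center B sits 8.5 in from both sides at B = (-40.3, 39.4). So B.y = 39.4.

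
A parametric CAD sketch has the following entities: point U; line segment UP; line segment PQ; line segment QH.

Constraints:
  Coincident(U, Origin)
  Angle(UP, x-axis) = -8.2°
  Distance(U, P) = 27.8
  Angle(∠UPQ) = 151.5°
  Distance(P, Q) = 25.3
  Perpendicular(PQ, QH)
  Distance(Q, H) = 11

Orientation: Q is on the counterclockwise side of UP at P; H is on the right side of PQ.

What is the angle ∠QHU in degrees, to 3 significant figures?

64.0°

∠UPQ = 151.5°, so PQ runs at -8.2° + (180° − 151.5°) = 20.3° from the x-axis; with |PQ| = 25.3, Q = P + 25.3·(cos 20.3°, sin 20.3°) = (51.2, 4.81). PQ ⟂ QH; with |QH| = 11.0 on the right of PQ, H = Q + 11.0·(0.347, -0.938) = (55.1, -5.50). Then cos ∠QHU = HQ·HU / (|HQ||HU|), giving 64.0°.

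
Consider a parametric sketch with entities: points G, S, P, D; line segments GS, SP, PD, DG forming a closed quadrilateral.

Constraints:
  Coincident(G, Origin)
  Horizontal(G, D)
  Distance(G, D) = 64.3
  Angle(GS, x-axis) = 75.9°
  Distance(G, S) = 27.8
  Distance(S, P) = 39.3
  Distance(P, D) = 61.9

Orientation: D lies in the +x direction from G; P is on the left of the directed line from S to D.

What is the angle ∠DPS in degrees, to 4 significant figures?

74.02°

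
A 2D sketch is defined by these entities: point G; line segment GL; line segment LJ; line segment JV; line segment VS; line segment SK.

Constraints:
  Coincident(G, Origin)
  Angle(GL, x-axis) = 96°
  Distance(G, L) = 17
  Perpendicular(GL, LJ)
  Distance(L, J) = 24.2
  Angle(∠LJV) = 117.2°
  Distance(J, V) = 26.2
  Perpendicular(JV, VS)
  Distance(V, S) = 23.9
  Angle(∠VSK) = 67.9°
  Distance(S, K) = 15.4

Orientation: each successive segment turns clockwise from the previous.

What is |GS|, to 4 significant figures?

22.79

G is at the origin; GL runs at 96.0° with length 17.0, so L = (-1.777, 16.91). GL is perpendicular to LJ, so LJ runs at 6.000°; with |LJ| = 24.2, J = (22.29, 19.44). ∠LJV = 117.2° gives JV at -56.80° from the x-axis; with |JV| = 26.2, V = (36.64, -2.487). JV is perpendicular to VS, so VS runs at -146.8°; with |VS| = 23.9, S = (16.64, -15.57). Then |GS| = |S − G| = 22.79.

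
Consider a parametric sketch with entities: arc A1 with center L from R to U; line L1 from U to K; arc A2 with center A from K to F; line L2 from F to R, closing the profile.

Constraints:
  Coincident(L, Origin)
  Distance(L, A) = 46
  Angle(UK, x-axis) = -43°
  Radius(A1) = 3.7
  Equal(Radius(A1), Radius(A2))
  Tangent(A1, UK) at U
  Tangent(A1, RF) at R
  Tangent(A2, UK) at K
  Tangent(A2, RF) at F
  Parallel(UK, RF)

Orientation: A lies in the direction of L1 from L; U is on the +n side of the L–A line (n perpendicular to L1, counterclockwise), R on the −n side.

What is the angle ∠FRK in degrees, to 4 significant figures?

9.139°

The slot axis is L1's direction at -43.0°, so u = (cos -43.0°, sin -43.0°) = (0.7314, -0.6820) and n = (−sin -43.0°, cos -43.0°) = (0.6820, 0.7314). L is at the origin and A lies 46.0 along u from L, so A = 46.0·u = (33.64, -31.37). Tangency of A1 to both parallel lines with radius 3.7 puts U and R at L ± 3.7·n: U = (2.523, 2.706), R = (-2.523, -2.706). Equal radii place K and F the same way about A: K = A + 3.7·n = (36.17, -28.67), F = A − 3.7·n = (31.12, -34.08). Then cos ∠FRK = RF·RK / (|RF||RK|), giving 9.139°.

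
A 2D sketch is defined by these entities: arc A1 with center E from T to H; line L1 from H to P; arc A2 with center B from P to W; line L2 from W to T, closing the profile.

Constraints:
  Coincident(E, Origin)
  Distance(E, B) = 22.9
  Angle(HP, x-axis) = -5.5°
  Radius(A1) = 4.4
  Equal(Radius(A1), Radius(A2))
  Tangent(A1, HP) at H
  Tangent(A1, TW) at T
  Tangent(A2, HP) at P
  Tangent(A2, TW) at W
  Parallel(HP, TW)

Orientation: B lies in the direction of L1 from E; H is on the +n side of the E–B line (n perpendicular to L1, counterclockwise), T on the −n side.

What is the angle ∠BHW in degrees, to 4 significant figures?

10.14°

Tangency of A1 to both parallel lines with radius 4.4 puts H and T at E ± 4.4·n: H = (0.4217, 4.380), T = (-0.4217, -4.380). Equal radii place P and W the same way about B: P = B + 4.4·n = (23.22, 2.185), W = B − 4.4·n = (22.37, -6.575). Then cos ∠BHW = HB·HW / (|HB||HW|), giving 10.14°.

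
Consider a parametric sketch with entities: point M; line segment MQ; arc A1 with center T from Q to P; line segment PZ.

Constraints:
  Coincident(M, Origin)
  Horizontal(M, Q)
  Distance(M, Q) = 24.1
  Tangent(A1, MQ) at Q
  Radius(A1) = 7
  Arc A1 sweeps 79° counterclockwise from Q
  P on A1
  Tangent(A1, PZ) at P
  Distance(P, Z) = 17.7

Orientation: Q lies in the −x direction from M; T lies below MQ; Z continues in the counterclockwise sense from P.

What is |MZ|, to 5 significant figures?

41.360

M is at the origin; M and Q share the same y with |MQ| = 24.1 and Q on the −x side, so Q = (-24.100, 0.0000). The tangent condition forces TQ to be normal to MQ, so T = Q + (0, -7) = (-24.100, -7.0000). On A1, Q sits at bearing 90° from T; a 79° counterclockwise sweep puts P at bearing 169°, so P = T + 7.0·(cos 169°, sin 169°) = (-30.971, -5.6643). A1 meets PZ tangentially, so TP is at right angles to PZ, so PZ runs along (−sin 169°, cos 169°); with |PZ| = 17.7, Z = (-34.349, -23.039). Then |MZ| = |Z − M| = 41.360.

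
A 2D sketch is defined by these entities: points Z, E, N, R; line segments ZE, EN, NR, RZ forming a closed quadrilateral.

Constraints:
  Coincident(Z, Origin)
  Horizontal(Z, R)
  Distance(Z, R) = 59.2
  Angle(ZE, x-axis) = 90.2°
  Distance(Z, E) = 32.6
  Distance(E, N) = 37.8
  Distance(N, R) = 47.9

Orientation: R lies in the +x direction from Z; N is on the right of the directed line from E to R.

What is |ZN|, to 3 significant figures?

11.9

Checks: |EN| = 37.80 ✓; |NR| = 47.90 ✓.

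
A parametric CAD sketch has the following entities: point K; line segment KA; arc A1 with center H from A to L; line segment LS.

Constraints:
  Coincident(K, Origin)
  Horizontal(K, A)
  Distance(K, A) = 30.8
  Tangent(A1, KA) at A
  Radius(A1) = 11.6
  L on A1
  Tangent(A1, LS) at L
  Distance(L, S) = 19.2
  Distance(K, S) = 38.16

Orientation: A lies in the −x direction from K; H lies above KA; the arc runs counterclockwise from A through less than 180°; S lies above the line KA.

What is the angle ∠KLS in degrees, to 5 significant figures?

128.85°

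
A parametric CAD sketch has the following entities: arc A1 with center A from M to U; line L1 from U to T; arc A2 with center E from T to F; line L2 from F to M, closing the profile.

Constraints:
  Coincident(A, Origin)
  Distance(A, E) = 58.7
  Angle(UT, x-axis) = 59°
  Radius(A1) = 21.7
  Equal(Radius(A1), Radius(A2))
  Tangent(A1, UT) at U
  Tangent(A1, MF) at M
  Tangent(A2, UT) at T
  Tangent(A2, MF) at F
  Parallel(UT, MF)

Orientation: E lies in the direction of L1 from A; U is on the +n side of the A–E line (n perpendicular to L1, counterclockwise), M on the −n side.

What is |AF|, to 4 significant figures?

62.58

Tangency of A1 to both parallel lines with radius 21.7 puts U and M at A ± 21.7·n: U = (-18.60, 11.18), M = (18.60, -11.18). Equal radii place T and F the same way about E: T = E + 21.7·n = (11.63, 61.49), F = E − 21.7·n = (48.83, 39.14). Then |AF| = |F − A| = 62.58.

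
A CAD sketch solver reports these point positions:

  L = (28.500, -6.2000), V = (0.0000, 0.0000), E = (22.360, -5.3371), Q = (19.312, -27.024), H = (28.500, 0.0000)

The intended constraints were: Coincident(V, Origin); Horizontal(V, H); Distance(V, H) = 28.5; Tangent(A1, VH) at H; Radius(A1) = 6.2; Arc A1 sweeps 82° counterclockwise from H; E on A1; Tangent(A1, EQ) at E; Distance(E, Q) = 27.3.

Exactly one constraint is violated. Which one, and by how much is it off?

Distance(E, Q) = 27.3 — off by 5.40.

V = (0.00, 0.00) ✓; V.y = 0.00, H.y = 0.00 ✓; |VH| = 28.50 ✓; ∠(LH, HV) = 90.00° ✓; |LH| = 6.200 ✓; bearing(L→E) − bearing(L→H) = 82.00° ✓; |LE| = 6.200 ✓; ∠(LE, EQ) = 90.00° ✓; |EQ| = 21.90 ✗.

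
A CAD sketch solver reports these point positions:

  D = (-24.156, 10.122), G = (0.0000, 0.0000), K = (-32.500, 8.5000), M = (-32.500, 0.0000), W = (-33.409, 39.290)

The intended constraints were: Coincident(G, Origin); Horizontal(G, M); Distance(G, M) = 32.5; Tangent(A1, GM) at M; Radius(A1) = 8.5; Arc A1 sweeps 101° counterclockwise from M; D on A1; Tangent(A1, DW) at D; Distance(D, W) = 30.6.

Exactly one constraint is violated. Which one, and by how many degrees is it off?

Tangent(A1, DW) at D — off by 6.60°.

G = (0.00, 0.00) ✓; G.y = 0.00, M.y = 0.00 ✓; |GM| = 32.50 ✓; ∠(KM, MG) = 90.00° ✓; |KM| = 8.500 ✓; bearing(K→D) − bearing(K→M) = 101.0° ✓; |KD| = 8.500 ✓; ∠(KD, DW) = 83.40° ✗; |DW| = 30.60 ✓.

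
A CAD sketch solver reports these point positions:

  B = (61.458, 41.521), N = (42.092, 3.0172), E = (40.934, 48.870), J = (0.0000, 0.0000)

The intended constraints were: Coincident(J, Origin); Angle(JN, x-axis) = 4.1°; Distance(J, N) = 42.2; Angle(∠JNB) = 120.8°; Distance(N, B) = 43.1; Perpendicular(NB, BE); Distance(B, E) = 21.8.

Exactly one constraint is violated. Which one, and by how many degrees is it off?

Perpendicular(NB, BE) — off by 7.00°.

J = (0.00, 0.00) ✓; JN at 4.100° ✓; |JN| = 42.20 ✓; ∠JNB = 120.8° ✓; |NB| = 43.10 ✓; ∠(NB, BE) = 97.00° ✗; |BE| = 21.80 ✓.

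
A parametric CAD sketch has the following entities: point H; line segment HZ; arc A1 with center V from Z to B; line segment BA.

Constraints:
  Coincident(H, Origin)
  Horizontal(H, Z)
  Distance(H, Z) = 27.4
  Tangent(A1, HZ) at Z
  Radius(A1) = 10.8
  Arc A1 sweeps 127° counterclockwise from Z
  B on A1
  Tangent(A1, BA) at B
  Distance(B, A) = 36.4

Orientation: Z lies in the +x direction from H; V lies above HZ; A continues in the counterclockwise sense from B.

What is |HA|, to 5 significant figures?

48.472

On A1, Z sits at bearing -90° from V; a 127° counterclockwise sweep puts B at bearing 37°, so B = V + 10.8·(cos 37°, sin 37°) = (36.025, 17.300). Tangency of A1 to BA means the radius VB is perpendicular to BA, so BA runs along (−sin 37°, cos 37°); with |BA| = 36.4, A = (14.119, 46.370). Then |HA| = |A − H| = 48.472.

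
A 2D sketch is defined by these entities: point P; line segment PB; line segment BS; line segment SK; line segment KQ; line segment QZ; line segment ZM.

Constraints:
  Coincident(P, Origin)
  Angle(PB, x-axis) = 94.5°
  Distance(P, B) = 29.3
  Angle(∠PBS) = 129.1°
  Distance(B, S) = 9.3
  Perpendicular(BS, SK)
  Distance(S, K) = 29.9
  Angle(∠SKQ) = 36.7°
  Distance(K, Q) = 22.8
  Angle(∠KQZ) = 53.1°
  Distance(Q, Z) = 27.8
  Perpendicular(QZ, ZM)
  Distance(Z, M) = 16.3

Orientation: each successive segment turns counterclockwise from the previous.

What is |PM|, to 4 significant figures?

42.23

P is at the origin; PB runs at 94.5° with length 29.3, so B = (-2.299, 29.21). ∠PBS = 129.1° gives BS at 145.4° from the x-axis; with |BS| = 9.3, S = (-9.954, 34.49). BS ⟂ SK, so SK runs at -124.6°; with |SK| = 29.9, K = (-26.93, 9.879). ∠SKQ = 36.7° gives KQ at 18.70° from the x-axis; with |KQ| = 22.8, Q = (-5.336, 17.19). ∠KQZ = 53.1° gives QZ at 145.6° from the x-axis; with |QZ| = 27.8, Z = (-28.27, 32.89). QZ is perpendicular to ZM, so ZM runs at -124.4°; with |ZM| = 16.3, M = (-37.48, 19.45). Then |PM| = |M − P| = 42.23.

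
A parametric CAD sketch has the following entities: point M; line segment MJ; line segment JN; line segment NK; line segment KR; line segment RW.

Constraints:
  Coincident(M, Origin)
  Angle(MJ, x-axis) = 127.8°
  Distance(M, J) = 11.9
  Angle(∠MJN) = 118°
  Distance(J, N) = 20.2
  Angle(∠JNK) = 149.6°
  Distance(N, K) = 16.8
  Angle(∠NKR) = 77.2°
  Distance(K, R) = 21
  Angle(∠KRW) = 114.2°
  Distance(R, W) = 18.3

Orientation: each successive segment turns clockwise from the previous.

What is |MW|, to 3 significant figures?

11.3

M is at the origin; MJ runs at 127.8° with length 11.9, so J = (-7.29, 9.40). ∠MJN = 118.0° gives JN at 65.8° from the x-axis; with |JN| = 20.2, N = (0.987, 27.8). ∠JNK = 149.6° gives NK at 35.4° from the x-axis; with |NK| = 16.8, K = (14.7, 37.6). ∠NKR = 77.2° gives KR at -67.4° from the x-axis; with |KR| = 21.0, R = (22.8, 18.2). ∠KRW = 114.2° gives RW at -133° from the x-axis; with |RW| = 18.3, W = (10.2, 4.83). Then |MW| = |W − M| = 11.3.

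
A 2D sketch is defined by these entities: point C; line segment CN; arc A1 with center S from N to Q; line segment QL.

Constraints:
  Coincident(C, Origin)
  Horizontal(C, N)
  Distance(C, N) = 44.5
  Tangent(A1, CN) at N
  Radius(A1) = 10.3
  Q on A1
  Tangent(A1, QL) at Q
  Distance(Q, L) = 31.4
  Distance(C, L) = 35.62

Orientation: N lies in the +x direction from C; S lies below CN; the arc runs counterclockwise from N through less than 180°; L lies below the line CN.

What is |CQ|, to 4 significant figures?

36.26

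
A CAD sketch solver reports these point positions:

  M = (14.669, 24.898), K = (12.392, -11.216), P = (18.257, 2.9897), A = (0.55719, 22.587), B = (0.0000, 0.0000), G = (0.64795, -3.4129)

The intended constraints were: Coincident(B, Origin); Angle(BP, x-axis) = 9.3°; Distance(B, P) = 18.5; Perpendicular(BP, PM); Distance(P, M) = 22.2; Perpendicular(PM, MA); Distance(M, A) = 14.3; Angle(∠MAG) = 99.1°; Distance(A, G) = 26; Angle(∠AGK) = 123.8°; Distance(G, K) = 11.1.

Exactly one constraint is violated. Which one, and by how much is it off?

Distance(G, K) = 11.1 — off by 3.00.

B = (0.00, 0.00) ✓; BP at 9.300° ✓; |BP| = 18.50 ✓; ∠(BP, PM) = 90.00° ✓; |PM| = 22.20 ✓; ∠(PM, MA) = 90.00° ✓; |MA| = 14.30 ✓; ∠MAG = 99.10° ✓; |AG| = 26.00 ✓; ∠AGK = 123.8° ✓; |GK| = 14.10 ✗.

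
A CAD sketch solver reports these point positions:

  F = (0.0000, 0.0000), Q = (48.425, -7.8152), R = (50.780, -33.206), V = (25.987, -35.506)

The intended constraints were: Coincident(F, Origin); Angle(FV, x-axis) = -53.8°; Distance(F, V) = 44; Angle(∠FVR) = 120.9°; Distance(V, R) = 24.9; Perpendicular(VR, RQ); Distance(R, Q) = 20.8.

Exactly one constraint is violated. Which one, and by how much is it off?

Distance(R, Q) = 20.8 — off by 4.70.

F = (0.00, 0.00) ✓; FV at -53.80° ✓; |FV| = 44.00 ✓; ∠FVR = 120.9° ✓; |VR| = 24.90 ✓; ∠(VR, RQ) = 90.00° ✓; |RQ| = 25.50 ✗.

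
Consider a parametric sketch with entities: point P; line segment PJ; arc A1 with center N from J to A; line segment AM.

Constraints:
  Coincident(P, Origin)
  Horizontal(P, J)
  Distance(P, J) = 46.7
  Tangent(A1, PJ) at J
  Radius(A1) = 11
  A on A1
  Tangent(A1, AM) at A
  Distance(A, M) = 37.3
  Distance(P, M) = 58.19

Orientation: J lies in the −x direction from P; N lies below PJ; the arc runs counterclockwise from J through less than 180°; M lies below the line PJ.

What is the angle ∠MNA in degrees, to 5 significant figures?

73.569°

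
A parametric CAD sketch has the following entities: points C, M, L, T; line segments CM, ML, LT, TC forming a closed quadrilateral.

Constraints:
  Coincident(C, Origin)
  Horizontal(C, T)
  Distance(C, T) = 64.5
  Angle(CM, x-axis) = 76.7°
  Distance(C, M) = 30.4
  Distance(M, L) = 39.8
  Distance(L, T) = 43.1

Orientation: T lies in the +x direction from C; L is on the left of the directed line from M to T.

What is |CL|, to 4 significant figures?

59.95

Checks: |ML| = 39.80 ✓; |LT| = 43.10 ✓.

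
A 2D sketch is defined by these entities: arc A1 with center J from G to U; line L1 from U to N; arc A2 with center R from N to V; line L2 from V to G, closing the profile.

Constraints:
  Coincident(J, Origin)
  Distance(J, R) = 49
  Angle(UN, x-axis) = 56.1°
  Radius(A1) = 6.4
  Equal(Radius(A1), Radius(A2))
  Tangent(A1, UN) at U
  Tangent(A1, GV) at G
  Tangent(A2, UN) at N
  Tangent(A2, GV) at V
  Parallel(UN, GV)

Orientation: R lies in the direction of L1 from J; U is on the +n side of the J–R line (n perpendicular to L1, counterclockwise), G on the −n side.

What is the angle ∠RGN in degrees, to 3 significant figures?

7.20°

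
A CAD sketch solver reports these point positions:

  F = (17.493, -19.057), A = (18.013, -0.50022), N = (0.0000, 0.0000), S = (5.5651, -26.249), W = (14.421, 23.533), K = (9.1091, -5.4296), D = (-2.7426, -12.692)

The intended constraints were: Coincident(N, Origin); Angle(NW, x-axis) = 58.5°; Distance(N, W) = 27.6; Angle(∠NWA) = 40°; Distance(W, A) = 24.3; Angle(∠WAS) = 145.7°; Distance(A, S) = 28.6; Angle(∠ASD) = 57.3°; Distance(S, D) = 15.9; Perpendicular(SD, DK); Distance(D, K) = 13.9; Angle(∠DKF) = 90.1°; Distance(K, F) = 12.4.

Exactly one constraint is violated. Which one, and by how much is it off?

Distance(K, F) = 12.4 — off by 3.60.

N = (0.00, 0.00) ✓; NW at 58.50° ✓; |NW| = 27.60 ✓; ∠NWA = 40.00° ✓; |WA| = 24.30 ✓; ∠WAS = 145.7° ✓; |AS| = 28.60 ✓; ∠ASD = 57.30° ✓; |SD| = 15.90 ✓; ∠(SD, DK) = 90.00° ✓; |DK| = 13.90 ✓; ∠DKF = 90.10° ✓; |KF| = 16.00 ✗.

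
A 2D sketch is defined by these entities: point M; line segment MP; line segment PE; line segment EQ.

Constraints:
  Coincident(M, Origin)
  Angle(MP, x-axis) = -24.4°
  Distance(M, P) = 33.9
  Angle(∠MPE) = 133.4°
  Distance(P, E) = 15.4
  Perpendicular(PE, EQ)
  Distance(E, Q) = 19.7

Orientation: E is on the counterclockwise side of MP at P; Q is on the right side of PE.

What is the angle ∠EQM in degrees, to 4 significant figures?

41.11°

M is at the origin; MP runs at -24.4° with length 33.9, so P = 33.9·(cos -24.4°, sin -24.4°) = (30.87, -14.00). ∠MPE = 133.4°, so PE runs at -24.4° + (180° − 133.4°) = 22.20° from the x-axis; with |PE| = 15.4, E = P + 15.4·(cos 22.20°, sin 22.20°) = (45.13, -8.185). PE is perpendicular to EQ; with |EQ| = 19.7 on the right of PE, Q = E + 19.7·(0.3778, -0.9259) = (52.57, -26.43). Then cos ∠EQM = QE·QM / (|QE||QM|), giving 41.11°.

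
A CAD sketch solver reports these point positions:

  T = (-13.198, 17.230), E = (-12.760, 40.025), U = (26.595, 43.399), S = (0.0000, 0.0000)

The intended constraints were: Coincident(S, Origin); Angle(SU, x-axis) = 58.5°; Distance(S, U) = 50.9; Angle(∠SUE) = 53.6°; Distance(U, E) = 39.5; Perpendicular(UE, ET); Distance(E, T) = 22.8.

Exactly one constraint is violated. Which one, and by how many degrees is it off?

Perpendicular(UE, ET) — off by 6.00°.

S = (0.00, 0.00) ✓; SU at 58.50° ✓; |SU| = 50.90 ✓; ∠SUE = 53.60° ✓; |UE| = 39.50 ✓; ∠(UE, ET) = 84.00° ✗; |ET| = 22.80 ✓.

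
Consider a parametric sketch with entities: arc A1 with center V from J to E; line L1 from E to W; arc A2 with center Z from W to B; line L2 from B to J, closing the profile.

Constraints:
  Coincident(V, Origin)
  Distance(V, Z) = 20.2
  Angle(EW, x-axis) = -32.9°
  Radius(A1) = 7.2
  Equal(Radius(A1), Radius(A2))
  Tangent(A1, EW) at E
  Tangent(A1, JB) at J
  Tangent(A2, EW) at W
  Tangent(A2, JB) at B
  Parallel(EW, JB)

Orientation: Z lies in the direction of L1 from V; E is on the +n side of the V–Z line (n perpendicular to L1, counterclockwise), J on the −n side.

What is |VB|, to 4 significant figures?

21.44

The slot axis is L1's direction at -32.9°, so u = (cos -32.9°, sin -32.9°) = (0.8396, -0.5432) and n = (−sin -32.9°, cos -32.9°) = (0.5432, 0.8396). V is at the origin and Z lies 20.2 along u from V, so Z = 20.2·u = (16.96, -10.97). Tangency of A1 to both parallel lines with radius 7.2 puts E and J at V ± 7.2·n: E = (3.911, 6.045), J = (-3.911, -6.045). Equal radii place W and B the same way about Z: W = Z + 7.2·n = (20.87, -4.927), B = Z − 7.2·n = (13.05, -17.02). Then |VB| = |B − V| = 21.44.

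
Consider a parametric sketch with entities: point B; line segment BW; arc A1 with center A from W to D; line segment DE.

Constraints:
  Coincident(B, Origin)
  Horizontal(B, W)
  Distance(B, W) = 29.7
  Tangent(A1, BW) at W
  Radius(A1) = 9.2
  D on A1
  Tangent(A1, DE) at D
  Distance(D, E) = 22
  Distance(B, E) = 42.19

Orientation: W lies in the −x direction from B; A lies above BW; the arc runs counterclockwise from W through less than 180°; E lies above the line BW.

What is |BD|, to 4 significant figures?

23.82

Checks: |BW| = 29.70 ✓; |AD| = 9.200 ✓; ∠(AD, DE) = 90.00° ✓; |DE| = 22.00 ✓; |BE| = 42.19 ✓.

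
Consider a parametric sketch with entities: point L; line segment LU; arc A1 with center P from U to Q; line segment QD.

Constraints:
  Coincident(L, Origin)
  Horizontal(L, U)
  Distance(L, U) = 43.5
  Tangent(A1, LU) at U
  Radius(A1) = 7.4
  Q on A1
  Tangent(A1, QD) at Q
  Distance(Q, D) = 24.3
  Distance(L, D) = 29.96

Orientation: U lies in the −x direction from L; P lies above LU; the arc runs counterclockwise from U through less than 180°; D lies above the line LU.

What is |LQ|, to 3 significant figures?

38.1

L is at the origin; L and U share the same y with |LU| = 43.5 and U on the −x side, so U = (-43.5, 0.00). Since A1 is tangent to LU there, PU ⟂ LU, so P = U + (0, 7.4) = (-43.5, 7.40). Since PQ ⟂ QD (tangency), |PD| = √(7.4² + 24.3²) = 25.4 regardless of where Q sits on A1. So D lies on both circle(L, 29.96) and circle(P, 25.4); the above-LU intersection is D = (-21.8, 20.6). Q is the foot of the tangent from D: Q = (-38.0, 2.46).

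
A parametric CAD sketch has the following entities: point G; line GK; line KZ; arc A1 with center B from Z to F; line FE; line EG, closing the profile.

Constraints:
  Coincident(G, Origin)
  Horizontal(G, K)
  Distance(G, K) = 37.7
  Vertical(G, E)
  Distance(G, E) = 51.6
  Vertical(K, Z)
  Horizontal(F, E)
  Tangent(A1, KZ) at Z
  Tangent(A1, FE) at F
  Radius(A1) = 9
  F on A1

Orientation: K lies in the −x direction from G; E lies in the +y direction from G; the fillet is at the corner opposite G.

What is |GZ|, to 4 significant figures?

56.89

G is at the origin; GK is horizontal with |GK| = 37.7 and K on the −x side, so K = (-37.70, 0.000). G and E share the same x with |GE| = 51.6 and E on the +y side, so E = (0.000, 51.60). The virtual corner opposite G is at (-37.70, 51.60). Tangency of A1 to KZ means the radius BZ is perpendicular to KZ and the tangent condition forces BF to be normal to FE, with radius 9.0, so the center B sits 9.0 in from both sides at B = (-28.70, 42.60). That places the tangent points at Z = (-37.70, 42.60) on KZ and F = (-28.70, 51.60) on FE. Then |GZ| = |Z − G| = 56.89.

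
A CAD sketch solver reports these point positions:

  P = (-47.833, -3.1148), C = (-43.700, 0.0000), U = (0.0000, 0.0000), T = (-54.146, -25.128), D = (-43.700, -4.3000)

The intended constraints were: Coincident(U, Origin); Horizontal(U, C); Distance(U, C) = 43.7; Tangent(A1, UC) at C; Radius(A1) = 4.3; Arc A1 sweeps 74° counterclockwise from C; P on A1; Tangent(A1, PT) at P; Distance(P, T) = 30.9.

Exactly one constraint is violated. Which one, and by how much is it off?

Distance(P, T) = 30.9 — off by 8.00.

U = (0.00, 0.00) ✓; U.y = 0.00, C.y = 0.00 ✓; |UC| = 43.70 ✓; ∠(DC, CU) = 90.00° ✓; |DC| = 4.300 ✓; bearing(D→P) − bearing(D→C) = 74.00° ✓; |DP| = 4.300 ✓; ∠(DP, PT) = 90.00° ✓; |PT| = 22.90 ✗.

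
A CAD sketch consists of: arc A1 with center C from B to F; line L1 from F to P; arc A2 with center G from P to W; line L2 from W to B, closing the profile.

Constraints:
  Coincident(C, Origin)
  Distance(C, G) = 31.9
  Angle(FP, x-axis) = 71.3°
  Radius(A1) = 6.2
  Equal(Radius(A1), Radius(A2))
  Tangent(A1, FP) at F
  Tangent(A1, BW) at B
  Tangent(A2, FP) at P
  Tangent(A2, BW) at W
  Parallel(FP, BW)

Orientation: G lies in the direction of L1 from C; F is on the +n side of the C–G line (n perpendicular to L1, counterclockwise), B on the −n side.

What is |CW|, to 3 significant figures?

32.5

The slot axis is L1's direction at 71.3°, so u = (cos 71.3°, sin 71.3°) = (0.321, 0.947) and n = (−sin 71.3°, cos 71.3°) = (-0.947, 0.321). C is at the origin and G lies 31.9 along u from C, so G = 31.9·u = (10.2, 30.2). Tangency of A1 to both parallel lines with radius 6.2 puts F and B at C ± 6.2·n: F = (-5.87, 1.99), B = (5.87, -1.99). Equal radii place P and W the same way about G: P = G + 6.2·n = (4.35, 32.2), W = G − 6.2·n = (16.1, 28.2). Then |CW| = |W − C| = 32.5.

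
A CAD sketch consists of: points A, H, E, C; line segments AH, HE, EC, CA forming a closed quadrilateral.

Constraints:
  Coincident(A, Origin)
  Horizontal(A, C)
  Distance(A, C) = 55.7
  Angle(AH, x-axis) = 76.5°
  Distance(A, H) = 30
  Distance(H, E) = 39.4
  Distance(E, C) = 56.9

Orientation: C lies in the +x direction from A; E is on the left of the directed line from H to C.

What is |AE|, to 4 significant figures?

65.78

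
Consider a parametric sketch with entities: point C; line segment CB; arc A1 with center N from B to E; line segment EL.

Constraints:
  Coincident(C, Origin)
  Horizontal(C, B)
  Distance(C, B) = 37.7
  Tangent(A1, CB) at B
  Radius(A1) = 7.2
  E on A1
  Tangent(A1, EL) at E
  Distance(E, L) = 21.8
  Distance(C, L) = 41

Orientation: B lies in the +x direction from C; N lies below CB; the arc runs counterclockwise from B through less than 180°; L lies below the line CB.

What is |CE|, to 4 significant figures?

31.26

Checks: |NE| = 7.200 ✓; ∠(NE, EL) = 90.00° ✓; |EL| = 21.80 ✓; |CL| = 41.00 ✓.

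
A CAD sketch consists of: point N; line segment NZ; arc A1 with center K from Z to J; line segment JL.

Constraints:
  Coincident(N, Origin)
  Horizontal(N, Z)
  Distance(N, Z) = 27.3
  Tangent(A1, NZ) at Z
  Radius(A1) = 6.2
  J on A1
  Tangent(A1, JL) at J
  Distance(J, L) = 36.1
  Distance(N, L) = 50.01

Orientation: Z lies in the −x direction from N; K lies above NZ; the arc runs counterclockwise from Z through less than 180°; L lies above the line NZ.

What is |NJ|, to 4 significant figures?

22.28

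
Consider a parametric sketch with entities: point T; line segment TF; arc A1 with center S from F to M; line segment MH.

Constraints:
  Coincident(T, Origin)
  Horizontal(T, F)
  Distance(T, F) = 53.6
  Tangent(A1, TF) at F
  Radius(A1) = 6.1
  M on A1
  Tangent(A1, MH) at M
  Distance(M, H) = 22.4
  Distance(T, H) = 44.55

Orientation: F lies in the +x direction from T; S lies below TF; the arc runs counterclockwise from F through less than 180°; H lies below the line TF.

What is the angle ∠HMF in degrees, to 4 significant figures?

148.5°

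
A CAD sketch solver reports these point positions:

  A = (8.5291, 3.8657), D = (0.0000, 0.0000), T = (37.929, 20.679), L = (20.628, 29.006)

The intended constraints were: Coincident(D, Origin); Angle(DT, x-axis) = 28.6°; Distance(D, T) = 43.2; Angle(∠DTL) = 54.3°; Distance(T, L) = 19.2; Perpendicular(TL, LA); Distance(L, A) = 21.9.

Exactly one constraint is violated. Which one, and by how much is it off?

Distance(L, A) = 21.9 — off by 6.00.

D = (0.00, 0.00) ✓; DT at 28.60° ✓; |DT| = 43.20 ✓; ∠DTL = 54.30° ✓; |TL| = 19.20 ✓; ∠(TL, LA) = 90.00° ✓; |LA| = 27.90 ✗.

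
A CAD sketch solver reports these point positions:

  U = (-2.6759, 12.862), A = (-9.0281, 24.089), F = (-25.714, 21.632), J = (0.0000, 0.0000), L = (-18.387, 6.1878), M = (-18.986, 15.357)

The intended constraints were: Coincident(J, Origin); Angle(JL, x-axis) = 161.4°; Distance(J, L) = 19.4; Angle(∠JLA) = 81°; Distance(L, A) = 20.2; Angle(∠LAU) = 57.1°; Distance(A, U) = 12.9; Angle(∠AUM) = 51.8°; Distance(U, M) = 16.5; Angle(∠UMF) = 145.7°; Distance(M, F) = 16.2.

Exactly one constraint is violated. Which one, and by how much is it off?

Distance(M, F) = 16.2 — off by 7.00.

J = (0.00, 0.00) ✓; JL at 161.4° ✓; |JL| = 19.40 ✓; ∠JLA = 81.00° ✓; |LA| = 20.20 ✓; ∠LAU = 57.10° ✓; |AU| = 12.90 ✓; ∠AUM = 51.80° ✓; |UM| = 16.50 ✓; ∠UMF = 145.7° ✓; |MF| = 9.200 ✗.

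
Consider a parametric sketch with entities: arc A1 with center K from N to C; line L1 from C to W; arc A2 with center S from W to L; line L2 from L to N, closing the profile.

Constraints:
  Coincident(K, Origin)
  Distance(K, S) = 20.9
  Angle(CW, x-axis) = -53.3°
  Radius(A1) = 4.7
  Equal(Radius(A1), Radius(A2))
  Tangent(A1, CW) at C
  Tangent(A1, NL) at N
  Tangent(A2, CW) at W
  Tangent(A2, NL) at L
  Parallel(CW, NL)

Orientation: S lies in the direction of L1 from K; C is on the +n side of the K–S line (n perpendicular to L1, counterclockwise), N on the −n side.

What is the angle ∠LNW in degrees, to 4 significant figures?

24.22°

Tangency of A1 to both parallel lines with radius 4.7 puts C and N at K ± 4.7·n: C = (3.768, 2.809), N = (-3.768, -2.809). Equal radii place W and L the same way about S: W = S + 4.7·n = (16.26, -13.95), L = S − 4.7·n = (8.722, -19.57). Then cos ∠LNW = NL·NW / (|NL||NW|), giving 24.22°.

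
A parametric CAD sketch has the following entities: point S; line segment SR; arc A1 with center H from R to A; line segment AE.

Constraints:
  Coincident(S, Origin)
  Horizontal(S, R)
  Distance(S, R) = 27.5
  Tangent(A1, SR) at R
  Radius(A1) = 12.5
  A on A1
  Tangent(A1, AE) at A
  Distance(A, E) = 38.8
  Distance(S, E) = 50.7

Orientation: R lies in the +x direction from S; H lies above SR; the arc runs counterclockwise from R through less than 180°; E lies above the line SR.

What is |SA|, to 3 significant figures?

42.3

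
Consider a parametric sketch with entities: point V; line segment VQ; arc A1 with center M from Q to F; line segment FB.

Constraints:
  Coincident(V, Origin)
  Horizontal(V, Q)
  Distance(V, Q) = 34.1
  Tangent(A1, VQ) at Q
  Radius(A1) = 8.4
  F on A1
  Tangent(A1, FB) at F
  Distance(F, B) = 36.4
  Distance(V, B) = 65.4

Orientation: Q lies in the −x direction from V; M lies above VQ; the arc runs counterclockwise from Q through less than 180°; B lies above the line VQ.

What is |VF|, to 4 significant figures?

30.66

V is at the origin; V and Q share the same y with |VQ| = 34.1 and Q on the −x side, so Q = (-34.10, 0.000). Since A1 is tangent to VQ there, MQ ⟂ VQ, so M = Q + (0, 8.4) = (-34.10, 8.400). Since MF ⟂ FB (tangency), |MB| = √(8.4² + 36.4²) = 37.36 regardless of where F sits on A1. So B lies on both circle(V, 65.4) and circle(M, 37.36); the above-VQ intersection is B = (-49.93, 42.24). F is the foot of the tangent from B: F = (-27.49, 13.58).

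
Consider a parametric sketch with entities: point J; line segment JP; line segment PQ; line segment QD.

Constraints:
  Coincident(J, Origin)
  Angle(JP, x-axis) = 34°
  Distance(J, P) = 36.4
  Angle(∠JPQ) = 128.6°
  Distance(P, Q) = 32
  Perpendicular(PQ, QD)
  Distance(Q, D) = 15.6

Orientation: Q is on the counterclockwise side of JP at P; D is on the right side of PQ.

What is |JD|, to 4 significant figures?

70.24

∠JPQ = 128.6°, so PQ runs at 34.0° + (180° − 128.6°) = 85.40° from the x-axis; with |PQ| = 32.0, Q = P + 32.0·(cos 85.40°, sin 85.40°) = (32.74, 52.25). PQ ⟂ QD; with |QD| = 15.6 on the right of PQ, D = Q + 15.6·(0.9968, -0.08020) = (48.29, 51.00). Then |JD| = |D − J| = 70.24.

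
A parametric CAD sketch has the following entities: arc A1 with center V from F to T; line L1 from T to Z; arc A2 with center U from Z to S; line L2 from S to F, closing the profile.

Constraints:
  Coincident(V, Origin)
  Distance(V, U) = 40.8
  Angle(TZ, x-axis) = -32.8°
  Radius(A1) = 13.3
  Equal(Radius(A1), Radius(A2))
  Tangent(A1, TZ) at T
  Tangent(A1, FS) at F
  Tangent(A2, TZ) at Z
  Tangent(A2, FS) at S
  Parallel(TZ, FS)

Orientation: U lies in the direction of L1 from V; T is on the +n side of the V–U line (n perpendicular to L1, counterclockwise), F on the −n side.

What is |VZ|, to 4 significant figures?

42.91

Tangency of A1 to both parallel lines with radius 13.3 puts T and F at V ± 13.3·n: T = (7.205, 11.18), F = (-7.205, -11.18). Equal radii place Z and S the same way about U: Z = U + 13.3·n = (41.50, -10.92), S = U − 13.3·n = (27.09, -33.28). Then |VZ| = |Z − V| = 42.91.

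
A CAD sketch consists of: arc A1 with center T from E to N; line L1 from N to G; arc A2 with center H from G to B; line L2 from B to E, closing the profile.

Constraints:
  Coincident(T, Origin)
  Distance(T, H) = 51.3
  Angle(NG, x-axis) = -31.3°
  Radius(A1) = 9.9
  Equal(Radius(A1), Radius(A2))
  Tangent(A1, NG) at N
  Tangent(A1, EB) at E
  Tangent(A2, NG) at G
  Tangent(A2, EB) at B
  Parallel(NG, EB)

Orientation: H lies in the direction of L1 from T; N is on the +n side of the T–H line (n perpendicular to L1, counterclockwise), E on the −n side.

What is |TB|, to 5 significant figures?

52.247

The slot axis is L1's direction at -31.3°, so u = (cos -31.3°, sin -31.3°) = (0.85446, -0.51952) and n = (−sin -31.3°, cos -31.3°) = (0.51952, 0.85446). T is at the origin and H lies 51.3 along u from T, so H = 51.3·u = (43.834, -26.651). Tangency of A1 to both parallel lines with radius 9.9 puts N and E at T ± 9.9·n: N = (5.1432, 8.4591), E = (-5.1432, -8.4591). Equal radii place G and B the same way about H: G = H + 9.9·n = (48.977, -18.192), B = H − 9.9·n = (38.690, -35.110). Then |TB| = |B − T| = 52.247.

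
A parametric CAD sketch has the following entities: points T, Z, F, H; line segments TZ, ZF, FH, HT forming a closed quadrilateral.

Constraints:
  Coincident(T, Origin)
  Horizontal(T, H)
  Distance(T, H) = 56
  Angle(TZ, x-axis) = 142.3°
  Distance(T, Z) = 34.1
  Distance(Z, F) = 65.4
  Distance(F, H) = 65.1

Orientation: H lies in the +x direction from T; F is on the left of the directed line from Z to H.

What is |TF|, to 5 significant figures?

64.006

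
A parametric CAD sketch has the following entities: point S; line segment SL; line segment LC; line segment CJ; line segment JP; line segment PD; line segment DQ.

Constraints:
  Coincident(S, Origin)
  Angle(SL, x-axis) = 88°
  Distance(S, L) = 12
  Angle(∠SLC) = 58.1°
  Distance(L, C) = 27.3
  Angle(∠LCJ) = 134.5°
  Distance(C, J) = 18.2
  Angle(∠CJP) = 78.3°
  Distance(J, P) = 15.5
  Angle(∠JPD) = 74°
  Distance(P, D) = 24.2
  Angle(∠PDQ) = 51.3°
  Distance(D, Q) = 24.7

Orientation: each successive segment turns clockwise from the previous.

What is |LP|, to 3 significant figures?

34.5

∠LCJ = 134.5° gives CJ at -79.4° from the x-axis; with |CJ| = 18.2, J = (26.4, -21.1). ∠CJP = 78.3° gives JP at 179° from the x-axis; with |JP| = 15.5, P = (10.9, -20.8). Then |LP| = |P − L| = 34.5.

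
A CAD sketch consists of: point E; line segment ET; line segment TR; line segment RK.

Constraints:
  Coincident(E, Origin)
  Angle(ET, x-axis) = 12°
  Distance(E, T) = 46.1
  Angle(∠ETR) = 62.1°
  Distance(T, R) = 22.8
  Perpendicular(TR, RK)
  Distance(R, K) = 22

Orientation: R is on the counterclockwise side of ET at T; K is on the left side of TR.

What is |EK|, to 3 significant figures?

18.8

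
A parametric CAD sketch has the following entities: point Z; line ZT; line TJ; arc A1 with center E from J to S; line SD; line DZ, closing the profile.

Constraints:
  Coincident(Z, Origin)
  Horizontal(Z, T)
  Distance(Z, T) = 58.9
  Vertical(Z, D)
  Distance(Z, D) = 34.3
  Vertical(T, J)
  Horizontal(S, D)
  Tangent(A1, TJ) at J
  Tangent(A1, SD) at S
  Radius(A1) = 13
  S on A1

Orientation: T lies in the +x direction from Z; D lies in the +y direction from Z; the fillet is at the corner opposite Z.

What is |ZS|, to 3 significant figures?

57.3

The virtual corner opposite Z is at (58.9, 34.3). Since A1 is tangent to TJ there, EJ ⟂ TJ and since A1 is tangent to SD there, ES ⟂ SD, with radius 13.0, so the center E sits 13.0 in from both sides at E = (45.9, 21.3). That places the tangent points at J = (58.9, 21.3) on TJ and S = (45.9, 34.3) on SD. Then |ZS| = |S − Z| = 57.3.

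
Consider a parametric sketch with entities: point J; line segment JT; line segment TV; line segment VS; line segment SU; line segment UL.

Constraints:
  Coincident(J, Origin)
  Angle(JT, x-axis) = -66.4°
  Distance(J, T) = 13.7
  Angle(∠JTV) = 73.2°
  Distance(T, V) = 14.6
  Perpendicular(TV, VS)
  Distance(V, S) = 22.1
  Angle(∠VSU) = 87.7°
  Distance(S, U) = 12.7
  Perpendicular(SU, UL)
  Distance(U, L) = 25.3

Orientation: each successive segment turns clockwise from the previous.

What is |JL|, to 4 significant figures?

16.84

J is at the origin; JT runs at -66.4° with length 13.7, so T = (5.485, -12.55). ∠JTV = 73.2° gives TV at -173.2° from the x-axis; with |TV| = 14.6, V = (-9.013, -14.28). TV is perpendicular to VS, so VS runs at 96.80°; with |VS| = 22.1, S = (-11.63, 7.662). ∠VSU = 87.7° gives SU at 4.500° from the x-axis; with |SU| = 12.7, U = (1.032, 8.658). SU ⟂ UL, so UL runs at -85.50°; with |UL| = 25.3, L = (3.017, -16.56). Then |JL| = |L − J| = 16.84.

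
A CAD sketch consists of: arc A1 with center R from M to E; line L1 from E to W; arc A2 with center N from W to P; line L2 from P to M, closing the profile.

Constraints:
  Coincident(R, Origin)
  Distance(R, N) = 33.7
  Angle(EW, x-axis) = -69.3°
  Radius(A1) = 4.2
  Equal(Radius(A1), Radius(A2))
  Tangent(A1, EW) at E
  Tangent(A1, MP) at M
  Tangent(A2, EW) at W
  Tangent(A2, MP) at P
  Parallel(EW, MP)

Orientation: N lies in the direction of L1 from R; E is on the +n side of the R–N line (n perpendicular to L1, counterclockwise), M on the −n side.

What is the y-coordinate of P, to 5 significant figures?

-33.009

The slot axis is L1's direction at -69.3°, so u = (cos -69.3°, sin -69.3°) = (0.35347, -0.93544) and n = (−sin -69.3°, cos -69.3°) = (0.93544, 0.35347). R is at the origin and N lies 33.7 along u from R, so N = 33.7·u = (11.912, -31.524). Tangency of A1 to both parallel lines with radius 4.2 puts E and M at R ± 4.2·n: E = (3.9289, 1.4846), M = (-3.9289, -1.4846). Equal radii place W and P the same way about N: W = N + 4.2·n = (15.841, -30.040), P = N − 4.2·n = (7.9832, -33.009). So P.y = -33.009.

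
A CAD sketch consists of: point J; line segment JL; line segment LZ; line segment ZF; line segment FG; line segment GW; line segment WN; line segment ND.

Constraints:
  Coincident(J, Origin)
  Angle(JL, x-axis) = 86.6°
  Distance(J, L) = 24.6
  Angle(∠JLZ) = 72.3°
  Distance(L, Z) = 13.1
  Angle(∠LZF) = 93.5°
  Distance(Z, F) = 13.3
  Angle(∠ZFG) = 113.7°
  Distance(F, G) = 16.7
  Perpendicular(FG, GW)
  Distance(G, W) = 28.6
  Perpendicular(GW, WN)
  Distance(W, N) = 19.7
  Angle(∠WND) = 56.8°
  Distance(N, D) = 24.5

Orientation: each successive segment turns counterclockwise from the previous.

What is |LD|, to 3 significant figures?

10.9

J is at the origin; JL runs at 86.6° with length 24.6, so L = (1.46, 24.6). ∠JLZ = 72.3° gives LZ at -166° from the x-axis; with |LZ| = 13.1, Z = (-11.2, 21.3). ∠LZF = 93.5° gives ZF at -79.2° from the x-axis; with |ZF| = 13.3, F = (-8.74, 8.26). ∠ZFG = 113.7° gives FG at -12.9° from the x-axis; with |FG| = 16.7, G = (7.54, 4.53). FG is perpendicular to GW, so GW runs at 77.1°; with |GW| = 28.6, W = (13.9, 32.4). GW ⟂ WN, so WN runs at 167°; with |WN| = 19.7, N = (-5.28, 36.8). ∠WND = 56.8° gives ND at -69.7° from the x-axis; with |ND| = 24.5, D = (3.22, 13.8). Then |LD| = |D − L| = 10.9.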